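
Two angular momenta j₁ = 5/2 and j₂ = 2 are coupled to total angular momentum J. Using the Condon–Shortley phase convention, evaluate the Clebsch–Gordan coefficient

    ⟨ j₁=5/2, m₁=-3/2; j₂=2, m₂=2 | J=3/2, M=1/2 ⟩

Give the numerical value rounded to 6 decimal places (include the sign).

−√(32/105) = -0.552052

√[4·3!2!1!/7! · 1!4!4!0!2!1!] = √(384/35)
  +(−1)^3/∏(3,0,1,1,1,0)! = -1/6  (running -1/6)
⟨..|..⟩ = √(384/35)·(-1/6) = -0.552052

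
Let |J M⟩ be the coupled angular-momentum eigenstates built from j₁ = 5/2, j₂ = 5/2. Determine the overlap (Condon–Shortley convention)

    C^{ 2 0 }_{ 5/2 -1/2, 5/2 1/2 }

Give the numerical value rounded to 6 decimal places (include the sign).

√[5·3!2!2!/8! · 2!3!3!2!2!2!] = √(12/7)
  +(−1)^1/∏(1,2,2,2,0,0)! = -1/8  (running -1/8)
  +(−1)^2/∏(2,1,1,1,1,1)! = 1/2  (running 3/8)
  +(−1)^3/∏(3,0,0,0,2,2)! = -1/24  (running 1/3)
⟨..|..⟩ = √(12/7)·(1/3) = +0.436436

+√(4/21) ≈ +0.436436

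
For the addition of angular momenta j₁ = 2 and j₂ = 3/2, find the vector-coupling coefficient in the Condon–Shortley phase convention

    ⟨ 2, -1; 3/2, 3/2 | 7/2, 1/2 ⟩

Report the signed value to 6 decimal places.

+√(4/35) ≈ +0.338062

j₁+j₂−J=0  J+j₁−j₂=4  J−j₁+j₂=3  j₁+j₂+J+1=8
(j₁±m₁, j₂±m₂, J±M) = (1,3,3,0,4,3)
P² = 5184/35
sum k=0..0:
  [0] +1/36 = 1/36
S = 1/36
C² = P²·S² = 4/35 ; C = +0.338062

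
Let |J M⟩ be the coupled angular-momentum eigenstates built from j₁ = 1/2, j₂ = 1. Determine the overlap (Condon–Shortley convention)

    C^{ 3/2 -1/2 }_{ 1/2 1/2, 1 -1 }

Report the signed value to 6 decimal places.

j₁+j₂−J=0  J+j₁−j₂=1  J−j₁+j₂=2  j₁+j₂+J+1=4
(j₁±m₁, j₂±m₂, J±M) = (1,0,0,2,1,2)
P² = 4/3
sum k=0..0:
  [0] +1/2 = 1/2
S = 1/2
C² = P²·S² = 1/3 ; C = +0.577350

+√(1/3) ≈ +0.577350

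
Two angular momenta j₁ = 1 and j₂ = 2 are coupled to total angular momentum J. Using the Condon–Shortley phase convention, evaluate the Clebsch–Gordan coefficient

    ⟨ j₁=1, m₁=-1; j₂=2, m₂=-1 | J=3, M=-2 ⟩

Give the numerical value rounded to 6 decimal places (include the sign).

triangle: 0!*2!*4!/7! = 48/5040
(j±m)!: 0!*2!*1!*3!*1!*5! = 1440
prefactor² = (2J+1)*Δ*N² = 96
  k=0: +1/(0!*0!*2!*1!*0!*3!) = 1/12
Σ = 1/12  ⇒  CG² = 96*1/12² = 2/3
CG = +√(2/3) = +0.816497

+√(2/3) ≈ +0.816497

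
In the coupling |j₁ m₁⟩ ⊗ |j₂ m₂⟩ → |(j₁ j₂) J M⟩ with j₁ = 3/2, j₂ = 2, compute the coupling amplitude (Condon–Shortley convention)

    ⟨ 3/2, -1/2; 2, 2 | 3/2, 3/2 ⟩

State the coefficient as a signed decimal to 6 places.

√[4·2!1!2!/6! · 1!2!4!0!3!0!] = √(32/5)
  +(−1)^2/∏(2,0,0,2,1,0)! = 1/4  (running 1/4)
⟨..|..⟩ = √(32/5)·(1/4) = +0.632456

+√(2/5) ≈ +0.632456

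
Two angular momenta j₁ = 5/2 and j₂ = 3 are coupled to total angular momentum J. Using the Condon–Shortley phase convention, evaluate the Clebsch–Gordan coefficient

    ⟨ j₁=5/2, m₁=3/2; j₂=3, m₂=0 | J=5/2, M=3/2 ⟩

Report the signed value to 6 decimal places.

j₁+j₂−J=3  J+j₁−j₂=2  J−j₁+j₂=3  j₁+j₂+J+1=9
(j₁±m₁, j₂±m₂, J±M) = (4,1,3,3,4,1)
P² = 864/35
sum k=0..1:
  [0] +1/36 = 1/36
  [1] −1/8 = -1/8
S = -7/72
C² = P²·S² = 7/30 ; C = -0.483046

-0.483046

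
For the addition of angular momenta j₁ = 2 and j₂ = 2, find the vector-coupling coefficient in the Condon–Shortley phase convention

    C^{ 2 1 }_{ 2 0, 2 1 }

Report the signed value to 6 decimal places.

-0.267261

j₁+j₂−J=2  J+j₁−j₂=2  J−j₁+j₂=2  j₁+j₂+J+1=7
(j₁±m₁, j₂±m₂, J±M) = (2,2,3,1,3,1)
P² = 8/7
sum k=1..2:
  [1] −1/2 = -1/2
  [2] +1/4 = 1/4
S = -1/4
C² = P²·S² = 1/14 ; C = -0.267261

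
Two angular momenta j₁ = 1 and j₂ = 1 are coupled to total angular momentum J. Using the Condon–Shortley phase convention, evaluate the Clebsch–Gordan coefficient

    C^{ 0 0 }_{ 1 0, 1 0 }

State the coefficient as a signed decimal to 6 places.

√[1·2!0!0!/3! · 1!1!1!1!0!0!] = √(1/3)
  +(−1)^1/∏(1,1,0,0,0,0)! = -1  (running -1)
⟨..|..⟩ = √(1/3)·(-1) = -0.577350

−√(1/3) ≈ -0.577350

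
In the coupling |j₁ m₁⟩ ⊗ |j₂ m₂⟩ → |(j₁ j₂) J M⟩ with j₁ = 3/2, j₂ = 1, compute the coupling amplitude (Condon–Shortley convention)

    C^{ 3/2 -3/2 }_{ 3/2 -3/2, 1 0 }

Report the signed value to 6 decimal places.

-0.774597  (= −√(3/5))

j₁+j₂−J=1  J+j₁−j₂=2  J−j₁+j₂=1  j₁+j₂+J+1=5
(j₁±m₁, j₂±m₂, J±M) = (0,3,1,1,0,3)
P² = 12/5
sum k=1..1:
  [1] −1/2 = -1/2
S = -1/2
C² = P²·S² = 3/5 ; C = -0.774597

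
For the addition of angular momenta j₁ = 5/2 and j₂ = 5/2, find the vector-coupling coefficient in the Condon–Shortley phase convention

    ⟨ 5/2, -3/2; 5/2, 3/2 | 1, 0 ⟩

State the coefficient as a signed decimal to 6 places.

-0.358569

j₁+j₂−J=4  J+j₁−j₂=1  J−j₁+j₂=1  j₁+j₂+J+1=7
(j₁±m₁, j₂±m₂, J±M) = (1,4,4,1,1,1)
P² = 288/35
sum k=3..4:
  [3] −1/6 = -1/6
  [4] +1/24 = 1/24
S = -1/8
C² = P²·S² = 9/70 ; C = -0.358569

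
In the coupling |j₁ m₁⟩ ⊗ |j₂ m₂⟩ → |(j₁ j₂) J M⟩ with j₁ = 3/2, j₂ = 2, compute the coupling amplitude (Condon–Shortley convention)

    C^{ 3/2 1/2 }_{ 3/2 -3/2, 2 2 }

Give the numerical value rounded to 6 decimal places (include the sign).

+0.632456  (= +√(2/5))

√[4·2!1!2!/6! · 0!3!4!0!2!1!] = √(32/5)
  +(−1)^2/∏(2,0,1,2,0,0)! = 1/4  (running 1/4)
⟨..|..⟩ = √(32/5)·(1/4) = +0.632456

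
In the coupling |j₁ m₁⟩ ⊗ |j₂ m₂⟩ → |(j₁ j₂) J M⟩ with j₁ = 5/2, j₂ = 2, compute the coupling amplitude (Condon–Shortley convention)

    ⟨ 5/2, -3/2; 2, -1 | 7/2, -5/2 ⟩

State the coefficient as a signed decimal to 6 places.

-0.125988  (= −√(1/63))

j₁+j₂−J=1  J+j₁−j₂=4  J−j₁+j₂=3  j₁+j₂+J+1=9
(j₁±m₁, j₂±m₂, J±M) = (1,4,1,3,1,6)
P² = 2304/7
sum k=0..1:
  [0] +1/48 = 1/48
  [1] −1/36 = -1/36
S = -1/144
C² = P²·S² = 1/63 ; C = -0.125988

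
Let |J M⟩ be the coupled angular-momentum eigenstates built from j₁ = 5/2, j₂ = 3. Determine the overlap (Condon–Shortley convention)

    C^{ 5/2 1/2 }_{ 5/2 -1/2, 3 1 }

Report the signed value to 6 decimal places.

√[6·3!2!3!/9! · 2!3!4!2!3!2!] = √(288/35)
  +(−1)^1/∏(1,2,2,3,0,0)! = -1/24  (running -1/24)
  +(−1)^2/∏(2,1,1,2,1,1)! = 1/4  (running 5/24)
  +(−1)^3/∏(3,0,0,1,2,2)! = -1/24  (running 1/6)
⟨..|..⟩ = √(288/35)·(1/6) = +0.478091

+0.478091  (= +√(8/35))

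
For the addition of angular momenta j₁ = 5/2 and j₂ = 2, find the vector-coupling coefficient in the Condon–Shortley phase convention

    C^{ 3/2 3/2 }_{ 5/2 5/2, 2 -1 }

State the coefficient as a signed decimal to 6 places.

+√(2/7) ≈ +0.534522

√[4·3!2!1!/7! · 5!0!1!3!3!0!] = √(288/7)
  +(−1)^0/∏(0,3,0,1,2,0)! = 1/12  (running 1/12)
⟨..|..⟩ = √(288/7)·(1/12) = +0.534522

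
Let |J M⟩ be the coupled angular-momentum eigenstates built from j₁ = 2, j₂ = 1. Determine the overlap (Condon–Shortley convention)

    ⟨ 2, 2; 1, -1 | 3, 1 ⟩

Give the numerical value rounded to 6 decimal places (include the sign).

triangle: 0!·4!·2!/7! = 48/5040
(j±m)!: 4!·0!·0!·2!·4!·2! = 2304
prefactor² = (2J+1)·Δ·N² = 768/5
  k=0: +1/(0!·0!·0!·0!·4!·2!) = 1/48
Σ = 1/48  ⇒  CG² = 768/5·1/48² = 1/15
CG = +√(1/15) = +0.258199

+0.258199  (= +√(1/15))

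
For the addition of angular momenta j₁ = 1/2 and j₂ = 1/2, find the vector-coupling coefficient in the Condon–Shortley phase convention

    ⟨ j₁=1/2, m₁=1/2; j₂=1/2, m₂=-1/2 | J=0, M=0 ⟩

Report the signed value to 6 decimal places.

triangle: 1!·0!·0!/2! = 1/2
(j±m)!: 1!·0!·0!·1!·0!·0! = 1
prefactor² = (2J+1)·Δ·N² = 1/2
  k=0: +1/(0!·1!·0!·0!·0!·0!) = 1
Σ = 1  ⇒  CG² = 1/2·1² = 1/2
CG = +√(1/2) = +0.707107

+√(1/2) ≈ +0.707107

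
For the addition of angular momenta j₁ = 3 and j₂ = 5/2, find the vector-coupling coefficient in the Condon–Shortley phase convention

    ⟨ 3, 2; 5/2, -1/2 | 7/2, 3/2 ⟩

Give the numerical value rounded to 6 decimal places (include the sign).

triangle: 2!*4!*3!/10! = 288/3628800
(j±m)!: 5!*1!*2!*3!*5!*2! = 345600
prefactor² = (2J+1)*Δ*N² = 1536/7
  k=0: +1/(0!*2!*1!*2!*3!*1!) = 1/24
  k=1: −1/(1!*1!*0!*1!*4!*2!) = -1/48
Σ = 1/48  ⇒  CG² = 1536/7*1/48² = 2/21
CG = +√(2/21) = +0.308607

+0.308607  (= +√(2/21))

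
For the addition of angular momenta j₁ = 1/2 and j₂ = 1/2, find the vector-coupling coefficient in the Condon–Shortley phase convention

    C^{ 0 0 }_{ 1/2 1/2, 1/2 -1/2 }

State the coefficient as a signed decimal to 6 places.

+0.707107

√[1·1!0!0!/2! · 1!0!0!1!0!0!] = √(1/2)
  +(−1)^0/∏(0,1,0,0,0,0)! = 1  (running 1)
⟨..|..⟩ = √(1/2)·(1) = +0.707107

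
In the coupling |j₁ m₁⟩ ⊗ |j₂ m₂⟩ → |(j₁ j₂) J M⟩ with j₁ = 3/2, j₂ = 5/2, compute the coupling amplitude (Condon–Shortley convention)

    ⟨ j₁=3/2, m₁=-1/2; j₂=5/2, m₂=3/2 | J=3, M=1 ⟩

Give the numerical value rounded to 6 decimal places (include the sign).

triangle: 1!*2!*4!/8! = 48/40320
(j±m)!: 1!*2!*4!*1!*4!*2! = 2304
prefactor² = (2J+1)*Δ*N² = 96/5
  k=0: +1/(0!*1!*2!*4!*0!*0!) = 1/48
  k=1: −1/(1!*0!*1!*3!*1!*1!) = -1/6
Σ = -7/48  ⇒  CG² = 96/5*(-7/48)² = 49/120
CG = −√(49/120) = -0.639010

−√(49/120) = -0.639010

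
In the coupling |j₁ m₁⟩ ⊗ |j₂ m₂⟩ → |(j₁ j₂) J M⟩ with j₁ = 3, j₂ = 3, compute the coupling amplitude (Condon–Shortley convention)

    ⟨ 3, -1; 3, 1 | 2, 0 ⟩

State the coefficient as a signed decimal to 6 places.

−√(3/28) ≈ -0.327327

triangle: 4!·2!·2!/9! = 96/362880
(j±m)!: 2!·4!·4!·2!·2!·2! = 9216
prefactor² = (2J+1)·Δ·N² = 256/21
  k=2: +1/(2!·2!·2!·2!·0!·0!) = 1/16
  k=3: −1/(3!·1!·1!·1!·1!·1!) = -1/6
  k=4: +1/(4!·0!·0!·0!·2!·2!) = 1/96
Σ = -3/32  ⇒  CG² = 256/21·(-3/32)² = 3/28
CG = −√(3/28) = -0.327327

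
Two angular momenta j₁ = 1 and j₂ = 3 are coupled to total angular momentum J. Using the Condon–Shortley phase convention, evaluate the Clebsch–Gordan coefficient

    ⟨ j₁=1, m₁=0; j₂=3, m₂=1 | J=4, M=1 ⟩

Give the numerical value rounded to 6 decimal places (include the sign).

√[9·0!2!6!/9! · 1!1!4!2!5!3!] = √(8640/7)
  +(−1)^0/∏(0,0,1,4,1,2)! = 1/48  (running 1/48)
⟨..|..⟩ = √(8640/7)·(1/48) = +0.731925

+√(15/28) = +0.731925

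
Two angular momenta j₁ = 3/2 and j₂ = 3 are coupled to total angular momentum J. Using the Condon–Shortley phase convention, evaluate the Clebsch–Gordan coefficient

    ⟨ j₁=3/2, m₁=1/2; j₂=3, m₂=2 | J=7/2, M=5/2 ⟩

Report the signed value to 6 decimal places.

triangle: 1!·2!·5!/9! = 240/362880
(j±m)!: 2!·1!·5!·1!·6!·1! = 172800
prefactor² = (2J+1)·Δ·N² = 6400/7
  k=0: +1/(0!·1!·1!·5!·1!·0!) = 1/120
  k=1: −1/(1!·0!·0!·4!·2!·1!) = -1/48
Σ = -1/80  ⇒  CG² = 6400/7·(-1/80)² = 1/7
CG = −√(1/7) = -0.377964

−√(1/7) = -0.377964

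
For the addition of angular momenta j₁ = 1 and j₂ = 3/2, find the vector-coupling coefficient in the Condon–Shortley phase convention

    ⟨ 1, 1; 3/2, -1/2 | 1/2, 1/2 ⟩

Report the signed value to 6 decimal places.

triangle: 2!*0!*1!/4! = 2/24
(j±m)!: 2!*0!*1!*2!*1!*0! = 4
prefactor² = (2J+1)*Δ*N² = 2/3
  k=0: +1/(0!*2!*0!*1!*0!*0!) = 1/2
Σ = 1/2  ⇒  CG² = 2/3*1/2² = 1/6
CG = +√(1/6) = +0.408248

+√(1/6) = +0.408248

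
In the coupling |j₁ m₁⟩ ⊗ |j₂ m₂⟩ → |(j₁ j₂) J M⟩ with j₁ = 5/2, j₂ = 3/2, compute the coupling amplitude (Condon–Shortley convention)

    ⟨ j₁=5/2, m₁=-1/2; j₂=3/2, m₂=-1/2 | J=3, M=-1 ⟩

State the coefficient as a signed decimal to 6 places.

+0.129099  (= +√(1/60))

√[7·1!4!2!/8! · 2!3!1!2!2!4!] = √(48/5)
  +(−1)^0/∏(0,1,3,1,1,1)! = 1/6  (running 1/6)
  +(−1)^1/∏(1,0,2,0,2,2)! = -1/8  (running 1/24)
⟨..|..⟩ = √(48/5)·(1/24) = +0.129099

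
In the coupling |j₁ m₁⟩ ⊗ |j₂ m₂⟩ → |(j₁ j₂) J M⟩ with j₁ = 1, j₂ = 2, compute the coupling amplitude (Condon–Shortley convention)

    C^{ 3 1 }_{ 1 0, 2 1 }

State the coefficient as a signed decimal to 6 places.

j₁+j₂−J=0  J+j₁−j₂=2  J−j₁+j₂=4  j₁+j₂+J+1=7
(j₁±m₁, j₂±m₂, J±M) = (1,1,3,1,4,2)
P² = 96/5
sum k=0..0:
  [0] +1/6 = 1/6
S = 1/6
C² = P²·S² = 8/15 ; C = +0.730297

+√(8/15) ≈ +0.730297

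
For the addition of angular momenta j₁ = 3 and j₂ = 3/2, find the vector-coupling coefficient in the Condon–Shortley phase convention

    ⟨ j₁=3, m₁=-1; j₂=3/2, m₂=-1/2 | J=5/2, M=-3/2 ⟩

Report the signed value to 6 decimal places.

triangle: 2!×4!×1!/8! = 48/40320
(j±m)!: 2!×4!×1!×2!×1!×4! = 2304
prefactor² = (2J+1)×Δ×N² = 576/35
  k=0: +1/(0!×2!×4!×1!×0!×0!) = 1/48
  k=1: −1/(1!×1!×3!×0!×1!×1!) = -1/6
Σ = -7/48  ⇒  CG² = 576/35×(-7/48)² = 7/20
CG = −√(7/20) = -0.591608

-0.591608  (= −√(7/20))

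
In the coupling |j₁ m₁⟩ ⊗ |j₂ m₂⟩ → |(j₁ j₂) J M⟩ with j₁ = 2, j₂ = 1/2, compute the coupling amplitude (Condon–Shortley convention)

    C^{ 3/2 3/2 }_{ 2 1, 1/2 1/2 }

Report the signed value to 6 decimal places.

triangle: 1!*3!*0!/5! = 6/120
(j±m)!: 3!*1!*1!*0!*3!*0! = 36
prefactor² = (2J+1)*Δ*N² = 36/5
  k=1: −1/(1!*0!*0!*0!*3!*0!) = -1/6
Σ = -1/6  ⇒  CG² = 36/5*(-1/6)² = 1/5
CG = −√(1/5) = -0.447214

−√(1/5) ≈ -0.447214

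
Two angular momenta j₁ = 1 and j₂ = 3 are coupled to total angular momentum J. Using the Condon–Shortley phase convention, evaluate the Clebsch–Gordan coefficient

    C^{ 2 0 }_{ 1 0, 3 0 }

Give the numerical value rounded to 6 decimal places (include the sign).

√[5·2!0!4!/7! · 1!1!3!3!2!2!] = √(48/7)
  +(−1)^1/∏(1,1,0,2,0,2)! = -1/4  (running -1/4)
⟨..|..⟩ = √(48/7)·(-1/4) = -0.654654

-0.654654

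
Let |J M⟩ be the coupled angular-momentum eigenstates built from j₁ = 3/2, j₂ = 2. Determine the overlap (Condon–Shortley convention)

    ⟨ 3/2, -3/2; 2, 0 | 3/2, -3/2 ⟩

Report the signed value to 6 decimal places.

+√(1/5) ≈ +0.447214

√[4·2!1!2!/6! · 0!3!2!2!0!3!] = √(16/5)
  +(−1)^2/∏(2,0,1,0,0,2)! = 1/4  (running 1/4)
⟨..|..⟩ = √(16/5)·(1/4) = +0.447214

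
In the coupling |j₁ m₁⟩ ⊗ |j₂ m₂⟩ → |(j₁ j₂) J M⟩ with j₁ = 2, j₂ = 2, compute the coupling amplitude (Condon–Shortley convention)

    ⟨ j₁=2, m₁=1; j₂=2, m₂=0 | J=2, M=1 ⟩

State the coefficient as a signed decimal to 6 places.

-0.267261

triangle: 2!×2!×2!/7! = 8/5040
(j±m)!: 3!×1!×2!×2!×3!×1! = 144
prefactor² = (2J+1)×Δ×N² = 8/7
  k=0: +1/(0!×2!×1!×2!×1!×0!) = 1/4
  k=1: −1/(1!×1!×0!×1!×2!×1!) = -1/2
Σ = -1/4  ⇒  CG² = 8/7×(-1/4)² = 1/14
CG = −√(1/14) = -0.267261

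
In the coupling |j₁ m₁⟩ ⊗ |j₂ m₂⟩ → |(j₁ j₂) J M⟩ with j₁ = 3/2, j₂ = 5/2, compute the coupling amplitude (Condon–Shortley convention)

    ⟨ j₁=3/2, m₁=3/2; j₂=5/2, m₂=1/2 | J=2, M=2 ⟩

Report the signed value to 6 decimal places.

j₁+j₂−J=2  J+j₁−j₂=1  J−j₁+j₂=3  j₁+j₂+J+1=7
(j₁±m₁, j₂±m₂, J±M) = (3,0,3,2,4,0)
P² = 144/7
sum k=0..0:
  [0] +1/12 = 1/12
S = 1/12
C² = P²·S² = 1/7 ; C = +0.377964

+0.377964  (= +√(1/7))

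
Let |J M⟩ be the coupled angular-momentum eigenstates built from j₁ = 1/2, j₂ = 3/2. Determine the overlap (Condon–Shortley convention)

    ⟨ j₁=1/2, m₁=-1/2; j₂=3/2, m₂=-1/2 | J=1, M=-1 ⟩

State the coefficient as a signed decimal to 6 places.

j₁+j₂−J=1  J+j₁−j₂=0  J−j₁+j₂=2  j₁+j₂+J+1=4
(j₁±m₁, j₂±m₂, J±M) = (0,1,1,2,0,2)
P² = 1
sum k=1..1:
  [1] −1/2 = -1/2
S = -1/2
C² = P²·S² = 1/4 ; C = -0.500000

-0.500000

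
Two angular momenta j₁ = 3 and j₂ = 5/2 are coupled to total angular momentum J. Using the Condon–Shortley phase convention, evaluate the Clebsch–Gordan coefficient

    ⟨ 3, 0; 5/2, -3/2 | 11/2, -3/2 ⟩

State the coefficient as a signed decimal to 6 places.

+0.550482

j₁+j₂−J=0  J+j₁−j₂=6  J−j₁+j₂=5  j₁+j₂+J+1=12
(j₁±m₁, j₂±m₂, J±M) = (3,3,1,4,4,7)
P² = 2488320/11
sum k=0..0:
  [0] +1/864 = 1/864
S = 1/864
C² = P²·S² = 10/33 ; C = +0.550482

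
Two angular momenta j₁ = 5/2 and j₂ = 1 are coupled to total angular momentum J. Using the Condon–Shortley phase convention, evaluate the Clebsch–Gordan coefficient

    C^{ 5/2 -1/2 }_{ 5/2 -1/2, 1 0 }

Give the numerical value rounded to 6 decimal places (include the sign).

−√(1/35) = -0.169031

triangle: 1!×4!×1!/7! = 24/5040
(j±m)!: 2!×3!×1!×1!×2!×3! = 144
prefactor² = (2J+1)×Δ×N² = 144/35
  k=0: +1/(0!×1!×3!×1!×1!×0!) = 1/6
  k=1: −1/(1!×0!×2!×0!×2!×1!) = -1/4
Σ = -1/12  ⇒  CG² = 144/35×(-1/12)² = 1/35
CG = −√(1/35) = -0.169031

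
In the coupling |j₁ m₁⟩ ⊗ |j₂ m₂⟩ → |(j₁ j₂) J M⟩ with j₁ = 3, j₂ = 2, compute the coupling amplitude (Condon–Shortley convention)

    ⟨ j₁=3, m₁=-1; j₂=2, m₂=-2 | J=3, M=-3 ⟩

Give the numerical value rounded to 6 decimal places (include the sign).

+√(1/6) ≈ +0.408248

j₁+j₂−J=2  J+j₁−j₂=4  J−j₁+j₂=2  j₁+j₂+J+1=9
(j₁±m₁, j₂±m₂, J±M) = (2,4,0,4,0,6)
P² = 1536
sum k=0..0:
  [0] +1/96 = 1/96
S = 1/96
C² = P²·S² = 1/6 ; C = +0.408248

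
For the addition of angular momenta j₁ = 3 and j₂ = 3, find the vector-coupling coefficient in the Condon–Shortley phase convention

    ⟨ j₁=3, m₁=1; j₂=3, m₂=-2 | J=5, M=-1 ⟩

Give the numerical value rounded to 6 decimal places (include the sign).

triangle: 1!*5!*5!/12! = 14400/479001600
(j±m)!: 4!*2!*1!*5!*4!*6! = 99532800
prefactor² = (2J+1)*Δ*N² = 230400/7
  k=0: +1/(0!*1!*2!*1!*3!*4!) = 1/288
  k=1: −1/(1!*0!*1!*0!*4!*5!) = -1/2880
Σ = 1/320  ⇒  CG² = 230400/7*1/320² = 9/28
CG = +√(9/28) = +0.566947

+0.566947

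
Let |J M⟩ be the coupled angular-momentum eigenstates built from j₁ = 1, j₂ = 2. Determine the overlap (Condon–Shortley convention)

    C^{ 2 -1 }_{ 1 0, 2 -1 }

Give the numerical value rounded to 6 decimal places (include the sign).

+√(1/6) ≈ +0.408248

j₁+j₂−J=1  J+j₁−j₂=1  J−j₁+j₂=3  j₁+j₂+J+1=6
(j₁±m₁, j₂±m₂, J±M) = (1,1,1,3,1,3)
P² = 3/2
sum k=0..1:
  [0] +1/2 = 1/2
  [1] −1/6 = -1/6
S = 1/3
C² = P²·S² = 1/6 ; C = +0.408248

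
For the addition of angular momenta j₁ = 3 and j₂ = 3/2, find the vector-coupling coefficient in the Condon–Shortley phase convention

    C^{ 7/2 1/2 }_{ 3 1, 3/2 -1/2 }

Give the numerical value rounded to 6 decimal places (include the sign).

triangle: 1!*5!*2!/9! = 240/362880
(j±m)!: 4!*2!*1!*2!*4!*3! = 13824
prefactor² = (2J+1)*Δ*N² = 512/7
  k=0: +1/(0!*1!*2!*1!*3!*1!) = 1/12
  k=1: −1/(1!*0!*1!*0!*4!*2!) = -1/48
Σ = 1/16  ⇒  CG² = 512/7*1/16² = 2/7
CG = +√(2/7) = +0.534522

+√(2/7) ≈ +0.534522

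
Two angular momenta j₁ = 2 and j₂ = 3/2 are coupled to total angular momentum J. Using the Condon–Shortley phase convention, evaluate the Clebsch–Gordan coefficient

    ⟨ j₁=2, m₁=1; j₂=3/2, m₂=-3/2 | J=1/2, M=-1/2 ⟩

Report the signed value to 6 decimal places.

√[2·3!1!0!/5! · 3!1!0!3!0!1!] = √(18/5)
  +(−1)^0/∏(0,3,1,0,0,0)! = 1/6  (running 1/6)
⟨..|..⟩ = √(18/5)·(1/6) = +0.316228

+0.316228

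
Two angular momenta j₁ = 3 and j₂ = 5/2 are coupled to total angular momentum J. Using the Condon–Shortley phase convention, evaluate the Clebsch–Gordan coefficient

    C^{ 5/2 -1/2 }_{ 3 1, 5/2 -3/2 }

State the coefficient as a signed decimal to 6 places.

triangle: 3!*3!*2!/9! = 72/362880
(j±m)!: 4!*2!*1!*4!*2!*3! = 13824
prefactor² = (2J+1)*Δ*N² = 576/35
  k=0: +1/(0!*3!*2!*1!*1!*1!) = 1/12
  k=1: −1/(1!*2!*1!*0!*2!*2!) = -1/8
Σ = -1/24  ⇒  CG² = 576/35*(-1/24)² = 1/35
CG = −√(1/35) = -0.169031

-0.169031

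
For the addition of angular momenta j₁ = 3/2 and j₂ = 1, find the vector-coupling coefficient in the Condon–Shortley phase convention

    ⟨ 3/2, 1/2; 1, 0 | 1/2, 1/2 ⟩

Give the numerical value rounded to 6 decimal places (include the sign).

−√(1/3) ≈ -0.577350

j₁+j₂−J=2  J+j₁−j₂=1  J−j₁+j₂=0  j₁+j₂+J+1=4
(j₁±m₁, j₂±m₂, J±M) = (2,1,1,1,1,0)
P² = 1/3
sum k=1..1:
  [1] −1/1 = -1
S = -1
C² = P²·S² = 1/3 ; C = -0.577350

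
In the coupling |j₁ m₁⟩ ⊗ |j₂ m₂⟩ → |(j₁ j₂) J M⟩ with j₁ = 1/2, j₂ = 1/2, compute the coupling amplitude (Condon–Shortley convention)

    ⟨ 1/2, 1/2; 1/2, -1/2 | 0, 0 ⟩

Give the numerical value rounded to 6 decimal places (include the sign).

√[1·1!0!0!/2! · 1!0!0!1!0!0!] = √(1/2)
  +(−1)^0/∏(0,1,0,0,0,0)! = 1  (running 1)
⟨..|..⟩ = √(1/2)·(1) = +0.707107

+√(1/2) = +0.707107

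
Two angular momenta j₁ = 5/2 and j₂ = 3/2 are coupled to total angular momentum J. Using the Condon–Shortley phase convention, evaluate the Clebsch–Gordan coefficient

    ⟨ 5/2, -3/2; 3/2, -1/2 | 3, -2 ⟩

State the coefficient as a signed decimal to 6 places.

√[7·1!4!2!/8! · 1!4!1!2!1!5!] = √(48)
  +(−1)^0/∏(0,1,4,1,0,1)! = 1/24  (running 1/24)
  +(−1)^1/∏(1,0,3,0,1,2)! = -1/12  (running -1/24)
⟨..|..⟩ = √(48)·(-1/24) = -0.288675

-0.288675  (= −√(1/12))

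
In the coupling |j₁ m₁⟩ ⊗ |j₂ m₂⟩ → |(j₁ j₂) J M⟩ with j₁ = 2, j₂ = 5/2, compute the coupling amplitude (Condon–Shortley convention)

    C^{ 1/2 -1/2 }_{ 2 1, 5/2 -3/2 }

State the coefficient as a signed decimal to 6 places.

−√(4/15) = -0.516398

triangle: 4!×0!×1!/6! = 24/720
(j±m)!: 3!×1!×1!×4!×0!×1! = 144
prefactor² = (2J+1)×Δ×N² = 48/5
  k=1: −1/(1!×3!×0!×0!×0!×1!) = -1/6
Σ = -1/6  ⇒  CG² = 48/5×(-1/6)² = 4/15
CG = −√(4/15) = -0.516398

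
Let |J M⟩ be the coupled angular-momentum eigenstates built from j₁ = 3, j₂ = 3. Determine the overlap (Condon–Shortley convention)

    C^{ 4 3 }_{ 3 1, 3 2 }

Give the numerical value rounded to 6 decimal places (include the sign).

√[9·2!4!4!/11! · 4!2!5!1!7!1!] = √(82944/11)
  +(−1)^1/∏(1,1,1,4,3,0)! = -1/144  (running -1/144)
  +(−1)^2/∏(2,0,0,3,4,1)! = 1/288  (running -1/288)
⟨..|..⟩ = √(82944/11)·(-1/288) = -0.301511

−√(1/11) = -0.301511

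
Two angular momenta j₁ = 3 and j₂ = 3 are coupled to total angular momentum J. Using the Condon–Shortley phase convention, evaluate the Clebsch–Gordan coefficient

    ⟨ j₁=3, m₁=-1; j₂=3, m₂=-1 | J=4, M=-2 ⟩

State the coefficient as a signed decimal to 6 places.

j₁+j₂−J=2  J+j₁−j₂=4  J−j₁+j₂=4  j₁+j₂+J+1=11
(j₁±m₁, j₂±m₂, J±M) = (2,4,2,4,2,6)
P² = 331776/385
sum k=0..2:
  [0] +1/192 = 1/192
  [1] −1/36 = -1/36
  [2] +1/192 = 1/192
S = -5/288
C² = P²·S² = 20/77 ; C = -0.509647

−√(20/77) = -0.509647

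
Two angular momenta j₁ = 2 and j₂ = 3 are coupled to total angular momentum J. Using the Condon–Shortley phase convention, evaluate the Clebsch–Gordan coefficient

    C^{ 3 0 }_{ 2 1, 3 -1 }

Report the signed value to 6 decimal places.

+0.182574  (= +√(1/30))

√[7·2!2!4!/9! · 3!1!2!4!3!3!] = √(96/5)
  +(−1)^0/∏(0,2,1,2,1,2)! = 1/8  (running 1/8)
  +(−1)^1/∏(1,1,0,1,2,3)! = -1/12  (running 1/24)
⟨..|..⟩ = √(96/5)·(1/24) = +0.182574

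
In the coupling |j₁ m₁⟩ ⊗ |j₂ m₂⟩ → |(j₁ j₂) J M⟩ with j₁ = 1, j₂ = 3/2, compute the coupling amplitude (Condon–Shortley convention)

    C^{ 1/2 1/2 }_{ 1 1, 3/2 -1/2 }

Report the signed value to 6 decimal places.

+√(1/6) = +0.408248

j₁+j₂−J=2  J+j₁−j₂=0  J−j₁+j₂=1  j₁+j₂+J+1=4
(j₁±m₁, j₂±m₂, J±M) = (2,0,1,2,1,0)
P² = 2/3
sum k=0..0:
  [0] +1/2 = 1/2
S = 1/2
C² = P²·S² = 1/6 ; C = +0.408248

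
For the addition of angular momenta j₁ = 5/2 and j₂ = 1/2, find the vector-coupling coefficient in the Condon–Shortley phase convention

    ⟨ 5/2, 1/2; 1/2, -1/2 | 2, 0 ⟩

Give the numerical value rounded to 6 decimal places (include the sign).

+0.707107  (= +√(1/2))

j₁+j₂−J=1  J+j₁−j₂=4  J−j₁+j₂=0  j₁+j₂+J+1=6
(j₁±m₁, j₂±m₂, J±M) = (3,2,0,1,2,2)
P² = 8
sum k=0..0:
  [0] +1/4 = 1/4
S = 1/4
C² = P²·S² = 1/2 ; C = +0.707107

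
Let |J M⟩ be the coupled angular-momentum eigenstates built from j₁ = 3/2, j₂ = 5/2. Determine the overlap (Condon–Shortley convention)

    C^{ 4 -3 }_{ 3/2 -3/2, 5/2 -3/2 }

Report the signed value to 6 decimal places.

+0.790569

j₁+j₂−J=0  J+j₁−j₂=3  J−j₁+j₂=5  j₁+j₂+J+1=9
(j₁±m₁, j₂±m₂, J±M) = (0,3,1,4,1,7)
P² = 12960
sum k=0..0:
  [0] +1/144 = 1/144
S = 1/144
C² = P²·S² = 5/8 ; C = +0.790569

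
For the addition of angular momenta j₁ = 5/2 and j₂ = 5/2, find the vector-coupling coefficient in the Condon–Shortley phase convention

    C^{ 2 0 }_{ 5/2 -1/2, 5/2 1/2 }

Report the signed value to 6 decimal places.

j₁+j₂−J=3  J+j₁−j₂=2  J−j₁+j₂=2  j₁+j₂+J+1=8
(j₁±m₁, j₂±m₂, J±M) = (2,3,3,2,2,2)
P² = 12/7
sum k=1..3:
  [1] −1/8 = -1/8
  [2] +1/2 = 1/2
  [3] −1/24 = -1/24
S = 1/3
C² = P²·S² = 4/21 ; C = +0.436436

+√(4/21) ≈ +0.436436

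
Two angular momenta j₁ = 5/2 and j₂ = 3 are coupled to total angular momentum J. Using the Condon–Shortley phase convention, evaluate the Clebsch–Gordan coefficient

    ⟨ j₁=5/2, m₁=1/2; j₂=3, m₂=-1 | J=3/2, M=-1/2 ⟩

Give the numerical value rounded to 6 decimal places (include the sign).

j₁+j₂−J=4  J+j₁−j₂=1  J−j₁+j₂=2  j₁+j₂+J+1=8
(j₁±m₁, j₂±m₂, J±M) = (3,2,2,4,1,2)
P² = 192/35
sum k=1..2:
  [1] −1/6 = -1/6
  [2] +1/8 = 1/8
S = -1/24
C² = P²·S² = 1/105 ; C = -0.097590

-0.097590  (= −√(1/105))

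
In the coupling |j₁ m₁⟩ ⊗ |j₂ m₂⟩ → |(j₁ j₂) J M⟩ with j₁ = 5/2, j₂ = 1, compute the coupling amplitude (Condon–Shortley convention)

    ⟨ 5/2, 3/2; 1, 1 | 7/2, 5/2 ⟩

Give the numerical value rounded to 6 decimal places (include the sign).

+√(5/7) ≈ +0.845154

j₁+j₂−J=0  J+j₁−j₂=5  J−j₁+j₂=2  j₁+j₂+J+1=8
(j₁±m₁, j₂±m₂, J±M) = (4,1,2,0,6,1)
P² = 11520/7
sum k=0..0:
  [0] +1/48 = 1/48
S = 1/48
C² = P²·S² = 5/7 ; C = +0.845154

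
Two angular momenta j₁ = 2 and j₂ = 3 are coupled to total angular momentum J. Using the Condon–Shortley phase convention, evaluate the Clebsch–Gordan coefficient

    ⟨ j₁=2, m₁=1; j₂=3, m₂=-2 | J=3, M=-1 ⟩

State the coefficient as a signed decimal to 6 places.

+0.500000  (= +√(1/4))

triangle: 2!·2!·4!/9! = 96/362880
(j±m)!: 3!·1!·1!·5!·2!·4! = 34560
prefactor² = (2J+1)·Δ·N² = 64
  k=0: +1/(0!·2!·1!·1!·1!·3!) = 1/12
  k=1: −1/(1!·1!·0!·0!·2!·4!) = -1/48
Σ = 1/16  ⇒  CG² = 64·1/16² = 1/4
CG = +√(1/4) = +0.500000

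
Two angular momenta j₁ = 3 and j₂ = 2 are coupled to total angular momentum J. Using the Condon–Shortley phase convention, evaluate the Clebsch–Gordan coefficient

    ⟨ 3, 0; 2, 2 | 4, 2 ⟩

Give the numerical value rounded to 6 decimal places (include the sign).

√[9·1!5!3!/10! · 3!3!4!0!6!2!] = √(15552/7)
  +(−1)^1/∏(1,0,2,3,3,0)! = -1/72  (running -1/72)
⟨..|..⟩ = √(15552/7)·(-1/72) = -0.654654

−√(3/7) ≈ -0.654654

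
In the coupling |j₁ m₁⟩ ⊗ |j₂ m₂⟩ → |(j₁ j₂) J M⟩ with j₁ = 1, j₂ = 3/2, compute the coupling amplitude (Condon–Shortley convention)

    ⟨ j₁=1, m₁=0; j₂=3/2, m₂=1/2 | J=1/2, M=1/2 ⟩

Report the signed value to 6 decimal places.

triangle: 2!*0!*1!/4! = 2/24
(j±m)!: 1!*1!*2!*1!*1!*0! = 2
prefactor² = (2J+1)*Δ*N² = 1/3
  k=1: −1/(1!*1!*0!*1!*0!*0!) = -1
Σ = -1  ⇒  CG² = 1/3*(-1)² = 1/3
CG = −√(1/3) = -0.577350

-0.577350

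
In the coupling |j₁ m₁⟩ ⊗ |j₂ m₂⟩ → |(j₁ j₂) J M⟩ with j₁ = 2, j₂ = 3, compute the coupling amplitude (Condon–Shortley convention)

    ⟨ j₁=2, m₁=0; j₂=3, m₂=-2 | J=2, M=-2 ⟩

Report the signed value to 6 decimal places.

-0.597614  (= −√(5/14))

triangle: 3!*1!*3!/8! = 36/40320
(j±m)!: 2!*2!*1!*5!*0!*4! = 11520
prefactor² = (2J+1)*Δ*N² = 360/7
  k=1: −1/(1!*2!*1!*0!*0!*3!) = -1/12
Σ = -1/12  ⇒  CG² = 360/7*(-1/12)² = 5/14
CG = −√(5/14) = -0.597614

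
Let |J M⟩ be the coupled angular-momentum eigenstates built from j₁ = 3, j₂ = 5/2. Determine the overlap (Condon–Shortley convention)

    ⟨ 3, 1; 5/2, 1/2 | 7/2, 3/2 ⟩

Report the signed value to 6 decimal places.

triangle: 2!*4!*3!/10! = 288/3628800
(j±m)!: 4!*2!*3!*2!*5!*2! = 138240
prefactor² = (2J+1)*Δ*N² = 3072/35
  k=0: +1/(0!*2!*2!*3!*2!*0!) = 1/48
  k=1: −1/(1!*1!*1!*2!*3!*1!) = -1/12
  k=2: +1/(2!*0!*0!*1!*4!*2!) = 1/96
Σ = -5/96  ⇒  CG² = 3072/35*(-5/96)² = 5/21
CG = −√(5/21) = -0.487950

-0.487950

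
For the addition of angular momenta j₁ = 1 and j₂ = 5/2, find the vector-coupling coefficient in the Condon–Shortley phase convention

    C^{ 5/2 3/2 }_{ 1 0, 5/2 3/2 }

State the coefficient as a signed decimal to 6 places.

j₁+j₂−J=1  J+j₁−j₂=1  J−j₁+j₂=4  j₁+j₂+J+1=7
(j₁±m₁, j₂±m₂, J±M) = (1,1,4,1,4,1)
P² = 576/35
sum k=0..1:
  [0] +1/24 = 1/24
  [1] −1/6 = -1/6
S = -1/8
C² = P²·S² = 9/35 ; C = -0.507093

−√(9/35) = -0.507093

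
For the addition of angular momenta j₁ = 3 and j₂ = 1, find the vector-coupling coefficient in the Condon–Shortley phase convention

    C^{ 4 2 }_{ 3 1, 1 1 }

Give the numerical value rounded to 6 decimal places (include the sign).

j₁+j₂−J=0  J+j₁−j₂=6  J−j₁+j₂=2  j₁+j₂+J+1=9
(j₁±m₁, j₂±m₂, J±M) = (4,2,2,0,6,2)
P² = 34560/7
sum k=0..0:
  [0] +1/96 = 1/96
S = 1/96
C² = P²·S² = 15/28 ; C = +0.731925

+√(15/28) = +0.731925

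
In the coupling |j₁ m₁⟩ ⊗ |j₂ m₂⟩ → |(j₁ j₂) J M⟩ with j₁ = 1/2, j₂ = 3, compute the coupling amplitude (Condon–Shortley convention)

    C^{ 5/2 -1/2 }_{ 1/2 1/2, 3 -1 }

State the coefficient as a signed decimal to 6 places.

√[6·1!0!5!/7! · 1!0!2!4!2!3!] = √(576/7)
  +(−1)^0/∏(0,1,0,2,0,3)! = 1/12  (running 1/12)
⟨..|..⟩ = √(576/7)·(1/12) = +0.755929

+0.755929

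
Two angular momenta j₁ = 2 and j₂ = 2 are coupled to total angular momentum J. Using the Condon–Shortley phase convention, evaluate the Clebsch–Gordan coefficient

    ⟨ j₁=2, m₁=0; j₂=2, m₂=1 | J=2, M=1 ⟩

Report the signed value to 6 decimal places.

-0.267261

√[5·2!2!2!/7! · 2!2!3!1!3!1!] = √(8/7)
  +(−1)^1/∏(1,1,1,2,1,0)! = -1/2  (running -1/2)
  +(−1)^2/∏(2,0,0,1,2,1)! = 1/4  (running -1/4)
⟨..|..⟩ = √(8/7)·(-1/4) = -0.267261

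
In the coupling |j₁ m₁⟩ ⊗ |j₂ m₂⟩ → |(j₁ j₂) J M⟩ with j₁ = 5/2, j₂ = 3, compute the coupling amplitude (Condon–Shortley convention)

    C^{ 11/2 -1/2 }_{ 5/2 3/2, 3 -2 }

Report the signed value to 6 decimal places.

+0.254824

j₁+j₂−J=0  J+j₁−j₂=5  J−j₁+j₂=6  j₁+j₂+J+1=12
(j₁±m₁, j₂±m₂, J±M) = (4,1,1,5,5,6)
P² = 41472000/77
sum k=0..0:
  [0] +1/2880 = 1/2880
S = 1/2880
C² = P²·S² = 5/77 ; C = +0.254824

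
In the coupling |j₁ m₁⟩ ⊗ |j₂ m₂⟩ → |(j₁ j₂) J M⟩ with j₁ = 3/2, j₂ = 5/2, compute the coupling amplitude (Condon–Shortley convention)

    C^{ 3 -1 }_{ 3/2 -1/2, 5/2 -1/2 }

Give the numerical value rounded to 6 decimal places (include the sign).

−√(1/60) = -0.129099

triangle: 1!×2!×4!/8! = 48/40320
(j±m)!: 1!×2!×2!×3!×2!×4! = 1152
prefactor² = (2J+1)×Δ×N² = 48/5
  k=0: +1/(0!×1!×2!×2!×0!×2!) = 1/8
  k=1: −1/(1!×0!×1!×1!×1!×3!) = -1/6
Σ = -1/24  ⇒  CG² = 48/5×(-1/24)² = 1/60
CG = −√(1/60) = -0.129099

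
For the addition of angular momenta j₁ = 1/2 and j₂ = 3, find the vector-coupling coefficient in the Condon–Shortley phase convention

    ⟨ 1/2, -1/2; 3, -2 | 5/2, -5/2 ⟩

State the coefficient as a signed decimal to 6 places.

-0.377964  (= −√(1/7))

triangle: 1!×0!×5!/7! = 120/5040
(j±m)!: 0!×1!×1!×5!×0!×5! = 14400
prefactor² = (2J+1)×Δ×N² = 14400/7
  k=1: −1/(1!×0!×0!×0!×0!×5!) = -1/120
Σ = -1/120  ⇒  CG² = 14400/7×(-1/120)² = 1/7
CG = −√(1/7) = -0.377964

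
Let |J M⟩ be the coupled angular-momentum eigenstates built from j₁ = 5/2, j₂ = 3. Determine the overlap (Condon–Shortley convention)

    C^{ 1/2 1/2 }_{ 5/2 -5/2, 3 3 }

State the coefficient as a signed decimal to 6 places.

j₁+j₂−J=5  J+j₁−j₂=0  J−j₁+j₂=1  j₁+j₂+J+1=7
(j₁±m₁, j₂±m₂, J±M) = (0,5,6,0,1,0)
P² = 28800/7
sum k=5..5:
  [5] −1/120 = -1/120
S = -1/120
C² = P²·S² = 2/7 ; C = -0.534522

-0.534522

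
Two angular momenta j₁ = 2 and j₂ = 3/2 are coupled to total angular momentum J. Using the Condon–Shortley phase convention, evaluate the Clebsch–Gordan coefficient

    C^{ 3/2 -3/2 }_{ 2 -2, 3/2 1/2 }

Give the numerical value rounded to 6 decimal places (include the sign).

j₁+j₂−J=2  J+j₁−j₂=2  J−j₁+j₂=1  j₁+j₂+J+1=6
(j₁±m₁, j₂±m₂, J±M) = (0,4,2,1,0,3)
P² = 32/5
sum k=2..2:
  [2] +1/4 = 1/4
S = 1/4
C² = P²·S² = 2/5 ; C = +0.632456

+√(2/5) = +0.632456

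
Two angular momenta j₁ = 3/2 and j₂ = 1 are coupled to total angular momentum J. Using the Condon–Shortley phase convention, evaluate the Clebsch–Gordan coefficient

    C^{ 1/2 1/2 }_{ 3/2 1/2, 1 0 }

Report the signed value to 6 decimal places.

j₁+j₂−J=2  J+j₁−j₂=1  J−j₁+j₂=0  j₁+j₂+J+1=4
(j₁±m₁, j₂±m₂, J±M) = (2,1,1,1,1,0)
P² = 1/3
sum k=1..1:
  [1] −1/1 = -1
S = -1
C² = P²·S² = 1/3 ; C = -0.577350

-0.577350  (= −√(1/3))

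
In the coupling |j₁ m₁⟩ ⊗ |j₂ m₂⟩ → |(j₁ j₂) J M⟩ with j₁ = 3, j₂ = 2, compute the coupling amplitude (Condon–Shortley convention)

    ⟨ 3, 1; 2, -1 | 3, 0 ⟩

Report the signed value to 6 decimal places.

+√(1/30) ≈ +0.182574

√[7·2!4!2!/9! · 4!2!1!3!3!3!] = √(96/5)
  +(−1)^0/∏(0,2,2,1,2,1)! = 1/8  (running 1/8)
  +(−1)^1/∏(1,1,1,0,3,2)! = -1/12  (running 1/24)
⟨..|..⟩ = √(96/5)·(1/24) = +0.182574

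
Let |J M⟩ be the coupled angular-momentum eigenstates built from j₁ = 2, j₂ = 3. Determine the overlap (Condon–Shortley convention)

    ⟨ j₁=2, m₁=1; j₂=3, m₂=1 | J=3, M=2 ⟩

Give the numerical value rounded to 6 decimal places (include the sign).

-0.500000  (= −√(1/4))

triangle: 2!·2!·4!/9! = 96/362880
(j±m)!: 3!·1!·4!·2!·5!·1! = 34560
prefactor² = (2J+1)·Δ·N² = 64
  k=0: +1/(0!·2!·1!·4!·1!·0!) = 1/48
  k=1: −1/(1!·1!·0!·3!·2!·1!) = -1/12
Σ = -1/16  ⇒  CG² = 64·(-1/16)² = 1/4
CG = −√(1/4) = -0.500000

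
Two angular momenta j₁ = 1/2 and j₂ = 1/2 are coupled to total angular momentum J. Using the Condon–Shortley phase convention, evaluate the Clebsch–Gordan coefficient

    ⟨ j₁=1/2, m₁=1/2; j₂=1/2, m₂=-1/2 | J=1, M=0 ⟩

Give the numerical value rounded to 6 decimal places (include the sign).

+√(1/2) ≈ +0.707107

triangle: 0!*1!*1!/3! = 1/6
(j±m)!: 1!*0!*0!*1!*1!*1! = 1
prefactor² = (2J+1)*Δ*N² = 1/2
  k=0: +1/(0!*0!*0!*0!*1!*1!) = 1
Σ = 1  ⇒  CG² = 1/2*1² = 1/2
CG = +√(1/2) = +0.707107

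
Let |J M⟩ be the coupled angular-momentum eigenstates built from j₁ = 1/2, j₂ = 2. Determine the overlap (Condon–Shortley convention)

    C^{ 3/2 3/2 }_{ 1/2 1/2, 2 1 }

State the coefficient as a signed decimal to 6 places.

j₁+j₂−J=1  J+j₁−j₂=0  J−j₁+j₂=3  j₁+j₂+J+1=5
(j₁±m₁, j₂±m₂, J±M) = (1,0,3,1,3,0)
P² = 36/5
sum k=0..0:
  [0] +1/6 = 1/6
S = 1/6
C² = P²·S² = 1/5 ; C = +0.447214

+√(1/5) ≈ +0.447214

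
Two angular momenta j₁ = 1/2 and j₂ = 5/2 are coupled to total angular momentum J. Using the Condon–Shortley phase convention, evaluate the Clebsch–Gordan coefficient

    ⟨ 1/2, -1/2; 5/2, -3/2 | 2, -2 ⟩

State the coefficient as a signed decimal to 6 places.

-0.408248

√[5·1!0!4!/6! · 0!1!1!4!0!4!] = √(96)
  +(−1)^1/∏(1,0,0,0,0,4)! = -1/24  (running -1/24)
⟨..|..⟩ = √(96)·(-1/24) = -0.408248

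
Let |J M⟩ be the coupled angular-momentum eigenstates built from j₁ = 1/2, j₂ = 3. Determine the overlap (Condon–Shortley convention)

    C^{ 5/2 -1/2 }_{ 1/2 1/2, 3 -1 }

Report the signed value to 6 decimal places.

+0.755929

triangle: 1!·0!·5!/7! = 120/5040
(j±m)!: 1!·0!·2!·4!·2!·3! = 576
prefactor² = (2J+1)·Δ·N² = 576/7
  k=0: +1/(0!·1!·0!·2!·0!·3!) = 1/12
Σ = 1/12  ⇒  CG² = 576/7·1/12² = 4/7
CG = +√(4/7) = +0.755929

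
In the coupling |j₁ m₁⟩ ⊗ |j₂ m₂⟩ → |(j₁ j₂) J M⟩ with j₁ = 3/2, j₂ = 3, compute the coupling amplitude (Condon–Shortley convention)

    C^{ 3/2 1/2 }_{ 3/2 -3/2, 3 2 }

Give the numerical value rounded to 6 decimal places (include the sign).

j₁+j₂−J=3  J+j₁−j₂=0  J−j₁+j₂=3  j₁+j₂+J+1=7
(j₁±m₁, j₂±m₂, J±M) = (0,3,5,1,2,1)
P² = 288/7
sum k=3..3:
  [3] −1/12 = -1/12
S = -1/12
C² = P²·S² = 2/7 ; C = -0.534522

-0.534522  (= −√(2/7))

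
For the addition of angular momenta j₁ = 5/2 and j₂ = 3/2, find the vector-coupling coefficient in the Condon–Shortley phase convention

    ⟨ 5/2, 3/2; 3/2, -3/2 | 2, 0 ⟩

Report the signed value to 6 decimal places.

+0.654654

√[5·2!3!1!/7! · 4!1!0!3!2!2!] = √(48/7)
  +(−1)^0/∏(0,2,1,0,2,1)! = 1/4  (running 1/4)
⟨..|..⟩ = √(48/7)·(1/4) = +0.654654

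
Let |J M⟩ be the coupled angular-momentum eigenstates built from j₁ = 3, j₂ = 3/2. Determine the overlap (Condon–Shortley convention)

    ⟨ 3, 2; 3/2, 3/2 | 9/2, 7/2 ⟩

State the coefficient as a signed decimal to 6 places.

+√(2/3) ≈ +0.816497

j₁+j₂−J=0  J+j₁−j₂=6  J−j₁+j₂=3  j₁+j₂+J+1=10
(j₁±m₁, j₂±m₂, J±M) = (5,1,3,0,8,1)
P² = 345600
sum k=0..0:
  [0] +1/720 = 1/720
S = 1/720
C² = P²·S² = 2/3 ; C = +0.816497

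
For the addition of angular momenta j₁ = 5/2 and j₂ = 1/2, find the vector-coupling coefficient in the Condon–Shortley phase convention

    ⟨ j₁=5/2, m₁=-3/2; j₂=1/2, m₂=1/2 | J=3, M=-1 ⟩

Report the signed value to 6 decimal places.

triangle: 0!*5!*1!/7! = 120/5040
(j±m)!: 1!*4!*1!*0!*2!*4! = 1152
prefactor² = (2J+1)*Δ*N² = 192
  k=0: +1/(0!*0!*4!*1!*1!*0!) = 1/24
Σ = 1/24  ⇒  CG² = 192*1/24² = 1/3
CG = +√(1/3) = +0.577350

+√(1/3) ≈ +0.577350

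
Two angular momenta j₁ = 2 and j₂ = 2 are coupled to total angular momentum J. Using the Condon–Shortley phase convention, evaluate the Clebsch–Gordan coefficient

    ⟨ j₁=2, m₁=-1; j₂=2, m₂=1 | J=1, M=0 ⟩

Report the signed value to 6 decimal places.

j₁+j₂−J=3  J+j₁−j₂=1  J−j₁+j₂=1  j₁+j₂+J+1=6
(j₁±m₁, j₂±m₂, J±M) = (1,3,3,1,1,1)
P² = 9/10
sum k=2..3:
  [2] +1/2 = 1/2
  [3] −1/6 = -1/6
S = 1/3
C² = P²·S² = 1/10 ; C = +0.316228

+√(1/10) = +0.316228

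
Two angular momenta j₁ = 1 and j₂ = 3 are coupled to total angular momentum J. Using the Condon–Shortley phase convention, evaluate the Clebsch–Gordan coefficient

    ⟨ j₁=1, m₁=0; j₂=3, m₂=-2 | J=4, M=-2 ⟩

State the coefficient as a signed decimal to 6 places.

triangle: 0!×2!×6!/9! = 1440/362880
(j±m)!: 1!×1!×1!×5!×2!×6! = 172800
prefactor² = (2J+1)×Δ×N² = 43200/7
  k=0: +1/(0!×0!×1!×1!×1!×5!) = 1/120
Σ = 1/120  ⇒  CG² = 43200/7×1/120² = 3/7
CG = +√(3/7) = +0.654654

+√(3/7) ≈ +0.654654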